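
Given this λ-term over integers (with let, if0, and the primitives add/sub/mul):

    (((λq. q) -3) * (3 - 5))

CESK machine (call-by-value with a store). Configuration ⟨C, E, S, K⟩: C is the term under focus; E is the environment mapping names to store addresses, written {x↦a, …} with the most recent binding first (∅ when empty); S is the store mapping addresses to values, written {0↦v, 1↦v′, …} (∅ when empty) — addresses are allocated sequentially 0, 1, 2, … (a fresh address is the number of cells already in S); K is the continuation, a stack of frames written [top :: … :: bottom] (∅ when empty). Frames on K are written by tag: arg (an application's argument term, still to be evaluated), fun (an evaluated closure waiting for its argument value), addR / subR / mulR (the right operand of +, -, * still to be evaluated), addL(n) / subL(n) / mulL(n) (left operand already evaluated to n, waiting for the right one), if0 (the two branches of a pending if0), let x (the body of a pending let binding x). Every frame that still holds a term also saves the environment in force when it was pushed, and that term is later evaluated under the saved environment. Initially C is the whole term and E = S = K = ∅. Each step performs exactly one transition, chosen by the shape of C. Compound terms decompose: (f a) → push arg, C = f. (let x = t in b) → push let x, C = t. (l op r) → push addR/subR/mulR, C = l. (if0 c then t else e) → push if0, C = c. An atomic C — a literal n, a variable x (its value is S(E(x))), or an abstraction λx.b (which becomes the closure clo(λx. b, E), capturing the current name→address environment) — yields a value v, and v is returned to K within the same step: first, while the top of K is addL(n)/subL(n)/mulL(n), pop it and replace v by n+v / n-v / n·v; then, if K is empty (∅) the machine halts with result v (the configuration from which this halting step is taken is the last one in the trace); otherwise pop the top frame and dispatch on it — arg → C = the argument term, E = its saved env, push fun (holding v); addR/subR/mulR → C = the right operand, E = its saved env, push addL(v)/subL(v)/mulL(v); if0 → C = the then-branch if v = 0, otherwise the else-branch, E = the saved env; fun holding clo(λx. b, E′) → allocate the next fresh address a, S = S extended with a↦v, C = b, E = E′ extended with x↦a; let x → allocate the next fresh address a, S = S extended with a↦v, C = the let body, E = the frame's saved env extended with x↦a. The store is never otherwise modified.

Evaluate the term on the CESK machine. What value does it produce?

Answer: 6

Derivation:
step 0: <C=(((λq. q) -3) * (3 - 5)), E=∅, S=∅, K=∅>
step 1: <C=((λq. q) -3), E=∅, S=∅, K=[mulR]>
step 2: <C=(λq. q), E=∅, S=∅, K=[arg :: mulR]>
step 3: <C=-3, E=∅, S=∅, K=[fun :: mulR]>
step 4: <C=q, E={q↦0}, S={0↦-3}, K=[mulR]>
step 5: <C=(3 - 5), E=∅, S={0↦-3}, K=[mulL(-3)]>
step 6: <C=3, E=∅, S={0↦-3}, K=[subR :: mulL(-3)]>
step 7: <C=5, E=∅, S={0↦-3}, K=[subL(3) :: mulL(-3)]>
→ final value 6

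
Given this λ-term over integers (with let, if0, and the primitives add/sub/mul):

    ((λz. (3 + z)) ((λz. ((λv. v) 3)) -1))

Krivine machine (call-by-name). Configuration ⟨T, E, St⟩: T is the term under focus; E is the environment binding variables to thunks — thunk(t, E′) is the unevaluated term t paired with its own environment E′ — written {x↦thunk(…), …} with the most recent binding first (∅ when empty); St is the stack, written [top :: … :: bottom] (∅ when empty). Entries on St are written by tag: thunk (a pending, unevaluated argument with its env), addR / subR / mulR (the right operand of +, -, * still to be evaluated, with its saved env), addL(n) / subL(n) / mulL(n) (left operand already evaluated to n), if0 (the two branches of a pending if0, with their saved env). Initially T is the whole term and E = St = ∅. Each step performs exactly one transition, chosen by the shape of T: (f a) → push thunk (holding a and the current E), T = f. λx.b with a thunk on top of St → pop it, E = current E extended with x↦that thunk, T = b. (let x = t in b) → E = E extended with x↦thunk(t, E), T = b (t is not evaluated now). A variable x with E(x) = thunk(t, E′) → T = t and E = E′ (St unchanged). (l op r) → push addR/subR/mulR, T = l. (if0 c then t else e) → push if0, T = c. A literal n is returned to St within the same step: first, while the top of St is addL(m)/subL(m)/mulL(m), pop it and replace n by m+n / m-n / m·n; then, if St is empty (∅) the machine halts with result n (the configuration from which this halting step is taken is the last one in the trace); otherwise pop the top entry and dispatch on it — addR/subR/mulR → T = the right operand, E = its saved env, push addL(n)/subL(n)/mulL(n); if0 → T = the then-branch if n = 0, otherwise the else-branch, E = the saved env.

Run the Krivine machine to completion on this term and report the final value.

step 0: [T=((λz. (3 + z)) ((λz. ((λv. v) 3)) -1)) | E=∅ | St=∅]
step 1: [T=(λz. (3 + z)) | E=∅ | St=[thunk]]
step 2: [T=(3 + z) | E={z↦thunk(((λz. ((λv. v) 3)) -1), ∅)} | St=∅]
step 3: [T=3 | E={z↦thunk(((λz. ((λv. v) 3)) -1), ∅)} | St=[addR]]
step 4: [T=z | E={z↦thunk(((λz. ((λv. v) 3)) -1), ∅)} | St=[addL(3)]]
step 5: [T=((λz. ((λv. v) 3)) -1) | E=∅ | St=[addL(3)]]
step 6: [T=(λz. ((λv. v) 3)) | E=∅ | St=[thunk :: addL(3)]]
step 7: [T=((λv. v) 3) | E={z↦thunk(-1, ∅)} | St=[addL(3)]]
step 8: [T=(λv. v) | E={z↦thunk(-1, ∅)} | St=[thunk :: addL(3)]]
step 9: [T=v | E={v↦thunk(3, {z↦thunk(-1, ∅)}), z↦thunk(-1, ∅)} | St=[addL(3)]]
step 10: [T=3 | E={z↦thunk(-1, ∅)} | St=[addL(3)]]
→ final value 6

Answer: 6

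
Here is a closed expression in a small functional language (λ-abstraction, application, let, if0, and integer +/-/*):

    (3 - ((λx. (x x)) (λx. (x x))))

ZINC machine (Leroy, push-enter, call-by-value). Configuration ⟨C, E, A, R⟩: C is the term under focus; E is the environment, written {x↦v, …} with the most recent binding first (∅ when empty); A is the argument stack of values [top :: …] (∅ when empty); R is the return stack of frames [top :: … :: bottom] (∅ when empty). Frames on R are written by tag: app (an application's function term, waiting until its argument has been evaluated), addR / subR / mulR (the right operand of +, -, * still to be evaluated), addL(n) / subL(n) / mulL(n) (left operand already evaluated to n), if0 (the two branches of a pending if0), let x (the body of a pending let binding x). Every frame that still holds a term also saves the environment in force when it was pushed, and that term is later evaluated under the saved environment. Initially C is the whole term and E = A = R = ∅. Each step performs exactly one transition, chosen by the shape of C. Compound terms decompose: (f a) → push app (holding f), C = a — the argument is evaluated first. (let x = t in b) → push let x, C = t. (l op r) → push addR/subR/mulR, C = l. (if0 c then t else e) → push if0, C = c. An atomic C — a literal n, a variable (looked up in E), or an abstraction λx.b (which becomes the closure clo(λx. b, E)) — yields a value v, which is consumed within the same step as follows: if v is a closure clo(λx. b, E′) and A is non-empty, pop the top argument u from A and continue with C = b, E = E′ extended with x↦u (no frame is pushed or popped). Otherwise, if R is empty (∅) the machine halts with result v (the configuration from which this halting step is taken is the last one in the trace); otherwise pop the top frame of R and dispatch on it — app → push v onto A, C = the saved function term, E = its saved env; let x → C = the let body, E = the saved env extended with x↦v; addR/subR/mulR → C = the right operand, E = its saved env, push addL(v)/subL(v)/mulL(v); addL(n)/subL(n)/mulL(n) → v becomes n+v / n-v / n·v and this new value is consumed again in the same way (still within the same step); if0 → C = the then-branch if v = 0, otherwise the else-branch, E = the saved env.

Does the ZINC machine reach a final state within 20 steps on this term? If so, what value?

Answer: DIVERGES (no final state within 20 steps)

Machine steps:
step 0: ⟨C=(3 - ((λx. (x x)) (λx. (x x)))); E=∅; A=∅; R=∅⟩
step 1: ⟨C=3; E=∅; A=∅; R=[subR]⟩
step 2: ⟨C=((λx. (x x)) (λx. (x x))); E=∅; A=∅; R=[subL(3)]⟩
step 3: ⟨C=(λx. (x x)); E=∅; A=∅; R=[app :: subL(3)]⟩
step 4: ⟨C=(λx. (x x)); E=∅; A=[clo(λx. (x x), ∅)]; R=[subL(3)]⟩
step 5: ⟨C=(x x); E={x↦clo(λx. (x x), ∅)}; A=∅; R=[subL(3)]⟩
step 6: ⟨C=x; E={x↦clo(λx. (x x), ∅)}; A=∅; R=[app :: subL(3)]⟩
step 7: ⟨C=x; E={x↦clo(λx. (x x), ∅)}; A=[clo(λx. (x x), ∅)]; R=[subL(3)]⟩
… configuration repeats with period 3 (steps 5–7 recur indefinitely) …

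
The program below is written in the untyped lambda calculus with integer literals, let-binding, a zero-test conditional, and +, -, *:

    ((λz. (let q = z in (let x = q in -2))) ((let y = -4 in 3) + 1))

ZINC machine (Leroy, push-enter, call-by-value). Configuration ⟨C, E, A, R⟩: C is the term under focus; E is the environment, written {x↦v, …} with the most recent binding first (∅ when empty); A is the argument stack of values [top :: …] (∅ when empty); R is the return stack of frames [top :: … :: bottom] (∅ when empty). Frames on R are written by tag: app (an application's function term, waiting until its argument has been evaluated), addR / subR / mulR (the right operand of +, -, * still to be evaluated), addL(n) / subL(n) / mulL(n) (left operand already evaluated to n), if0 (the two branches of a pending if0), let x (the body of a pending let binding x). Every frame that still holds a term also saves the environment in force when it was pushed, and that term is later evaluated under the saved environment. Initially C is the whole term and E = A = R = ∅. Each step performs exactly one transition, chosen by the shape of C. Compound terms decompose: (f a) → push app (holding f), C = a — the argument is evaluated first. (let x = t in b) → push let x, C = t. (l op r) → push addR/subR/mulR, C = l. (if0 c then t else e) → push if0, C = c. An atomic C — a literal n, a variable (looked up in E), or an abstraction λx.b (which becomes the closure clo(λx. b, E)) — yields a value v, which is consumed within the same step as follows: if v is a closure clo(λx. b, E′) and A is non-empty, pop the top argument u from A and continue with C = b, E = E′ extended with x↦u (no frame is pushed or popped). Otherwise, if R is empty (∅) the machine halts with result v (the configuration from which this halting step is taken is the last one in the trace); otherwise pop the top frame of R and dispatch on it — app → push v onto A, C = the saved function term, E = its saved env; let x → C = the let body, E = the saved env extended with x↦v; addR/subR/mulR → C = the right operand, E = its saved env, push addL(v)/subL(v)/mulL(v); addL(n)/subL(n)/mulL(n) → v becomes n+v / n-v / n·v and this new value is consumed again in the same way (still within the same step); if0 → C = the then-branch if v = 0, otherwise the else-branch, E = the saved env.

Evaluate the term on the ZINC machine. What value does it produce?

Answer: -2

Execution trace:
t=0: [C=((λz. (let q = z in (let x = q in -2))) ((let y = -4 in 3) + 1)) | E=∅ | A=∅ | R=∅]
t=1: [C=((let y = -4 in 3) + 1) | E=∅ | A=∅ | R=[app]]
t=2: [C=(let y = -4 in 3) | E=∅ | A=∅ | R=[addR :: app]]
t=3: [C=-4 | E=∅ | A=∅ | R=[let y :: addR :: app]]
t=4: [C=3 | E={y↦-4} | A=∅ | R=[addR :: app]]
t=5: [C=1 | E=∅ | A=∅ | R=[addL(3) :: app]]
t=6: [C=(λz. (let q = z in (let x = q in -2))) | E=∅ | A=[4] | R=∅]
t=7: [C=(let q = z in (let x = q in -2)) | E={z↦4} | A=∅ | R=∅]
t=8: [C=z | E={z↦4} | A=∅ | R=[let q]]
t=9: [C=(let x = q in -2) | E={q↦4, z↦4} | A=∅ | R=∅]
t=10: [C=q | E={q↦4, z↦4} | A=∅ | R=[let x]]
t=11: [C=-2 | E={x↦4, q↦4, z↦4} | A=∅ | R=∅]
→ final value -2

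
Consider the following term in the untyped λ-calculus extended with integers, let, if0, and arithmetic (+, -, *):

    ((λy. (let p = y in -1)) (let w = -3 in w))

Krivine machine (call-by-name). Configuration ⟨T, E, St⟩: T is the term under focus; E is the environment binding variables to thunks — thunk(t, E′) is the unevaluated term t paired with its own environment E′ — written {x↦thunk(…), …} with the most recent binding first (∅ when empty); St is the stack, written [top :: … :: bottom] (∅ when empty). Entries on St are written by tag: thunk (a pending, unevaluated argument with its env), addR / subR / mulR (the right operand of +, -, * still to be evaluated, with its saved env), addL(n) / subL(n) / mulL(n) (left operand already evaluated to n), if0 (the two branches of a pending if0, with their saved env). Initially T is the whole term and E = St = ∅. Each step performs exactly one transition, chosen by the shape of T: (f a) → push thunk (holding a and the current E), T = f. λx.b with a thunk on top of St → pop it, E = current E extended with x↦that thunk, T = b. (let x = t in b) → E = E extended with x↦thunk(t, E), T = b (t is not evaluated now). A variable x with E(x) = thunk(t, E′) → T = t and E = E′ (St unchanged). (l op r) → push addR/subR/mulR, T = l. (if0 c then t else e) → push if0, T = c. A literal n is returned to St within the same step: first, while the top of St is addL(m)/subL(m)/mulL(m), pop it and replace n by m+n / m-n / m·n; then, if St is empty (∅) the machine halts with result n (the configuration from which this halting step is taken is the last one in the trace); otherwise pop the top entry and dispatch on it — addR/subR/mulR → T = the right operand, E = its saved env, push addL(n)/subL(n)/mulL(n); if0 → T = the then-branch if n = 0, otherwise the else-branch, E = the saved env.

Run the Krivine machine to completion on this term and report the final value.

Answer: -1

Machine steps:
[0] ⟨T=((λy. (let p = y in -1)) (let w = -3 in w)); E=∅; St=∅⟩
[1] ⟨T=(λy. (let p = y in -1)); E=∅; St=[thunk]⟩
[2] ⟨T=(let p = y in -1); E={y↦thunk((let w = -3 in w), ∅)}; St=∅⟩
[3] ⟨T=-1; E={p↦thunk(y, {y↦thunk((let w = -3 in w), ∅)}), y↦thunk((let w = -3 in w), ∅)}; St=∅⟩
→ final value -1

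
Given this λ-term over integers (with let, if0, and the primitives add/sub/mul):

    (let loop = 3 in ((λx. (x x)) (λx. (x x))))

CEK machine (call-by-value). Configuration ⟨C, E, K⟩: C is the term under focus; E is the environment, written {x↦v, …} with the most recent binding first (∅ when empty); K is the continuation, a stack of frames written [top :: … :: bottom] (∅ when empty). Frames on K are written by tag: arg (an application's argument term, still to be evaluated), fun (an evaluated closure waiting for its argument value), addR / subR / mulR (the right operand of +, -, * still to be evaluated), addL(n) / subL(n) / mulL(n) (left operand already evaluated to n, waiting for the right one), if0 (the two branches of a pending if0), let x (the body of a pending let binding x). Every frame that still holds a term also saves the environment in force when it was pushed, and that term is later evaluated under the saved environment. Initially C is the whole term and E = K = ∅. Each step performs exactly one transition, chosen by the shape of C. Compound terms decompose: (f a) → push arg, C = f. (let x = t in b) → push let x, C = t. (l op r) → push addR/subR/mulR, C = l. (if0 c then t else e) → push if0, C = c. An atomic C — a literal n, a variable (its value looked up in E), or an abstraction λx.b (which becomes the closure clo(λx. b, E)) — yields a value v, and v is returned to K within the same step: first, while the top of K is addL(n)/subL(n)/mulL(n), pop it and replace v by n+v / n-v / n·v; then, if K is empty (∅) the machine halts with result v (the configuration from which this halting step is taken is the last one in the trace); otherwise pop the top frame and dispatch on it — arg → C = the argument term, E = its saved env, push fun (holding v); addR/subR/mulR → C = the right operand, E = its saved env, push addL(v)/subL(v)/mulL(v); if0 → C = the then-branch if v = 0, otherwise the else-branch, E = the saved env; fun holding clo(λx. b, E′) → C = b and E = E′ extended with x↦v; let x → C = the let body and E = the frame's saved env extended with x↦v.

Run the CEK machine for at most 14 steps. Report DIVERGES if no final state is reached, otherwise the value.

Answer: DIVERGES (no final state within 14 steps)

Machine steps:
t=0: <C=(let loop = 3 in ((λx. (x x)) (λx. (x x)))), E=∅, K=∅>
t=1: <C=3, E=∅, K=[let loop]>
t=2: <C=((λx. (x x)) (λx. (x x))), E={loop↦3}, K=∅>
t=3: <C=(λx. (x x)), E={loop↦3}, K=[arg]>
t=4: <C=(λx. (x x)), E={loop↦3}, K=[fun]>
t=5: <C=(x x), E={x↦clo(λx. (x x), {loop↦3}), loop↦3}, K=∅>
t=6: <C=x, E={x↦clo(λx. (x x), {loop↦3}), loop↦3}, K=[arg]>
t=7: <C=x, E={x↦clo(λx. (x x), {loop↦3}), loop↦3}, K=[fun]>
… configuration repeats with period 3 (steps 5–7 recur indefinitely) …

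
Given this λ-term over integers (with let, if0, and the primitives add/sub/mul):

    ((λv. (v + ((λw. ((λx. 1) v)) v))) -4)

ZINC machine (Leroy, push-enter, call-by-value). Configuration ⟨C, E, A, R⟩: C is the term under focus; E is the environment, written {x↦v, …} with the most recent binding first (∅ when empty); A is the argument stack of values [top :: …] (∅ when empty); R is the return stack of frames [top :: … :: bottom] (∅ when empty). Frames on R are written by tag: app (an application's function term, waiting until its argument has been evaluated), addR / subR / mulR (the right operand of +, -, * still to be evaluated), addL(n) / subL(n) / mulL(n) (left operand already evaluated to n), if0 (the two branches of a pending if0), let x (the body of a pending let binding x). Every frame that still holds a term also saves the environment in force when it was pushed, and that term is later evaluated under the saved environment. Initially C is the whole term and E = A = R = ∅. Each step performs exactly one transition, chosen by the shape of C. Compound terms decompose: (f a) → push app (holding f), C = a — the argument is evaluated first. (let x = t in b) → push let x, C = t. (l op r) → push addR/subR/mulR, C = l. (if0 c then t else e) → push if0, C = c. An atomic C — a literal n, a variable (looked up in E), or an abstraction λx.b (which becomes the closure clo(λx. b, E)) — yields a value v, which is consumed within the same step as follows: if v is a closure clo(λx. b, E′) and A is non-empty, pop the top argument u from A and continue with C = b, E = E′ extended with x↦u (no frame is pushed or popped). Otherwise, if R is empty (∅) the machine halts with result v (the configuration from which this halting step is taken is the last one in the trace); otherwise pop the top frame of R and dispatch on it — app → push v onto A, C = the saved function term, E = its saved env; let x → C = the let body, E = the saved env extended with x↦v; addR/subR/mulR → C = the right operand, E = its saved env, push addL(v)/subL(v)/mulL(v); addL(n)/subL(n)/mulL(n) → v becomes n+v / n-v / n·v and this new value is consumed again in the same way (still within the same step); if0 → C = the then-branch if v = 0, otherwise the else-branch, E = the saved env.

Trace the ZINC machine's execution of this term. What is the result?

step 0: <C=((λv. (v + ((λw. ((λx. 1) v)) v))) -4), E=∅, A=∅, R=∅>
step 1: <C=-4, E=∅, A=∅, R=[app]>
step 2: <C=(λv. (v + ((λw. ((λx. 1) v)) v))), E=∅, A=[-4], R=∅>
step 3: <C=(v + ((λw. ((λx. 1) v)) v)), E={v↦-4}, A=∅, R=∅>
step 4: <C=v, E={v↦-4}, A=∅, R=[addR]>
step 5: <C=((λw. ((λx. 1) v)) v), E={v↦-4}, A=∅, R=[addL(-4)]>
step 6: <C=v, E={v↦-4}, A=∅, R=[app :: addL(-4)]>
step 7: <C=(λw. ((λx. 1) v)), E={v↦-4}, A=[-4], R=[addL(-4)]>
step 8: <C=((λx. 1) v), E={w↦-4, v↦-4}, A=∅, R=[addL(-4)]>
step 9: <C=v, E={w↦-4, v↦-4}, A=∅, R=[app :: addL(-4)]>
step 10: <C=(λx. 1), E={w↦-4, v↦-4}, A=[-4], R=[addL(-4)]>
step 11: <C=1, E={x↦-4, w↦-4, v↦-4}, A=∅, R=[addL(-4)]>
→ final value -3

Answer: -3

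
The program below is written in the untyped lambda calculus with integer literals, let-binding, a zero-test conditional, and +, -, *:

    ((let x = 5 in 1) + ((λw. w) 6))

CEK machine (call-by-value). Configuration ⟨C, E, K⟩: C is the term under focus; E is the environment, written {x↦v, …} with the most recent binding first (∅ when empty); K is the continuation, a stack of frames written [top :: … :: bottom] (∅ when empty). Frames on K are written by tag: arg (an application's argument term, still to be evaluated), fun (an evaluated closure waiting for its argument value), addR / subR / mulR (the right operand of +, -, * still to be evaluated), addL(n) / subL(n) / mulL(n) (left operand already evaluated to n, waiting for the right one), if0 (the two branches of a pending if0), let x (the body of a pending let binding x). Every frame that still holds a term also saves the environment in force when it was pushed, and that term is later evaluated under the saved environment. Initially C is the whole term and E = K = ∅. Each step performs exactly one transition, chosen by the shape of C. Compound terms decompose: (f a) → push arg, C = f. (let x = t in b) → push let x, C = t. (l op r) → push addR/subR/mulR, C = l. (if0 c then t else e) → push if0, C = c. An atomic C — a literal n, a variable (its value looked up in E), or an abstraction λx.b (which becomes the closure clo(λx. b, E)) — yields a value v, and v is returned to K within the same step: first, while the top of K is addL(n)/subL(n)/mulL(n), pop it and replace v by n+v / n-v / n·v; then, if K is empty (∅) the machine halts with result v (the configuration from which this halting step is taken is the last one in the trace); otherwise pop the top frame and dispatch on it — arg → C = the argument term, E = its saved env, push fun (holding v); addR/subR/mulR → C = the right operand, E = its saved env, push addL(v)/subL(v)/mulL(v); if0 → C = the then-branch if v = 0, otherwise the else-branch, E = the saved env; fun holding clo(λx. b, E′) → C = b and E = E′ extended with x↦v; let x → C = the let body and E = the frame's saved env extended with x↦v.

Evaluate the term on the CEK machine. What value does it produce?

step 0: [C=((let x = 5 in 1) + ((λw. w) 6)) | E=∅ | K=∅]
step 1: [C=(let x = 5 in 1) | E=∅ | K=[addR]]
step 2: [C=5 | E=∅ | K=[let x :: addR]]
step 3: [C=1 | E={x↦5} | K=[addR]]
step 4: [C=((λw. w) 6) | E=∅ | K=[addL(1)]]
step 5: [C=(λw. w) | E=∅ | K=[arg :: addL(1)]]
step 6: [C=6 | E=∅ | K=[fun :: addL(1)]]
step 7: [C=w | E={w↦6} | K=[addL(1)]]
→ final value 7

Answer: 7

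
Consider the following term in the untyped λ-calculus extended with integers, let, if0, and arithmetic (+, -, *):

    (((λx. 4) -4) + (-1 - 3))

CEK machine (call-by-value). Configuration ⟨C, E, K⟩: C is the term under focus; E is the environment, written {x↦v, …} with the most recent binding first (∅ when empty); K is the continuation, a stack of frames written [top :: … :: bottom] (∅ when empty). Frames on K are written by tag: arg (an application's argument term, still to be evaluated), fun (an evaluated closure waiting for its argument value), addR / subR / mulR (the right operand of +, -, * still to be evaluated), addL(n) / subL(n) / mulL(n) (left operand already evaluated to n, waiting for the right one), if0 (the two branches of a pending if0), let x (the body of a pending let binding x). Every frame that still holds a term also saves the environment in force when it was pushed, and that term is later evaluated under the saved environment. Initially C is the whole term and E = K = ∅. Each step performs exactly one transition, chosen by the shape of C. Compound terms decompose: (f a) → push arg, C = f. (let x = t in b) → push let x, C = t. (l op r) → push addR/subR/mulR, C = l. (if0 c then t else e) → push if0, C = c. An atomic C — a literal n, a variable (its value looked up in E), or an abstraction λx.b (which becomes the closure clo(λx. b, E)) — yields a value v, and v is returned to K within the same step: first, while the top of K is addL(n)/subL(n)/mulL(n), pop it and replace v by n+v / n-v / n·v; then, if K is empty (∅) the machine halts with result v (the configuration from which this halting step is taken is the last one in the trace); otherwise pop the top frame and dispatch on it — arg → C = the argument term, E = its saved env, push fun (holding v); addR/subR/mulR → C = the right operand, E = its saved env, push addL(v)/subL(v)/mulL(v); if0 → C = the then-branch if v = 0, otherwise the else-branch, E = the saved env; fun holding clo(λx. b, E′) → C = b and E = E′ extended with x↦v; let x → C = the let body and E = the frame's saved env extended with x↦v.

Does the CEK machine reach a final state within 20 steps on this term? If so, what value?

0. <C=(((λx. 4) -4) + (-1 - 3)), E=∅, K=∅>
1. <C=((λx. 4) -4), E=∅, K=[addR]>
2. <C=(λx. 4), E=∅, K=[arg :: addR]>
3. <C=-4, E=∅, K=[fun :: addR]>
4. <C=4, E={x↦-4}, K=[addR]>
5. <C=(-1 - 3), E=∅, K=[addL(4)]>
6. <C=-1, E=∅, K=[subR :: addL(4)]>
7. <C=3, E=∅, K=[subL(-1) :: addL(4)]>
→ final value 0

Answer: 0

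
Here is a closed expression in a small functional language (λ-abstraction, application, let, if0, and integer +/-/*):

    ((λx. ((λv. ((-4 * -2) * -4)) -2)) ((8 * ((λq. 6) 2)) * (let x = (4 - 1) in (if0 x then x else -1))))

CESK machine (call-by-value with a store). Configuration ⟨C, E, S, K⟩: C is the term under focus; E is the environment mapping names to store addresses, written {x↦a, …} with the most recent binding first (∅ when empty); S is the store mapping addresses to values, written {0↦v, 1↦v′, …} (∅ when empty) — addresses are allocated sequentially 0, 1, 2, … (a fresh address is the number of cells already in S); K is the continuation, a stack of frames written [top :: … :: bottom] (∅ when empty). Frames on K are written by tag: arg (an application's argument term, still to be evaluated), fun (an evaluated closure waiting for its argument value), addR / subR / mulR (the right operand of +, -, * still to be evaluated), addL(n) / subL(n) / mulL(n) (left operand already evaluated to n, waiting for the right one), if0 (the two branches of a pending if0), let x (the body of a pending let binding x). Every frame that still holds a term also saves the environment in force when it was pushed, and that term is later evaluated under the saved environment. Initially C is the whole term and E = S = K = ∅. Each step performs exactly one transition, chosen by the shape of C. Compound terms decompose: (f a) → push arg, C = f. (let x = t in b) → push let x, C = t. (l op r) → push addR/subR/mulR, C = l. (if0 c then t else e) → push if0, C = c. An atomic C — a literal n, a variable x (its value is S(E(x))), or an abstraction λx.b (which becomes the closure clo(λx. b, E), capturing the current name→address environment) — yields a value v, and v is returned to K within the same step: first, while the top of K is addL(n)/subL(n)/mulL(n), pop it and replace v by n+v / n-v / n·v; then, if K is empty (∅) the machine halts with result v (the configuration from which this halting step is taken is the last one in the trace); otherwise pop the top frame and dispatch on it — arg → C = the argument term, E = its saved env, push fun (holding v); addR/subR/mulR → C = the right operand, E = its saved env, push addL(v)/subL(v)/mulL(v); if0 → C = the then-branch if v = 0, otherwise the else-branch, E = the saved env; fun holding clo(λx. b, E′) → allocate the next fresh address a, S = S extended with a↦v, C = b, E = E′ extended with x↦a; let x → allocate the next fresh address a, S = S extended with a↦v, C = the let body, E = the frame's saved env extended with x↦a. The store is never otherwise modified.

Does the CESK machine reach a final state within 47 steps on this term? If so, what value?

Answer: -32

Machine steps:
[0] ⟨C=((λx. ((λv. ((-4 * -2) * -4)) -2)) ((8 * ((λq. 6) 2)) * (let x = (4 - 1) in (if0 x then x else -1)))); E=∅; S=∅; K=∅⟩
[1] ⟨C=(λx. ((λv. ((-4 * -2) * -4)) -2)); E=∅; S=∅; K=[arg]⟩
[2] ⟨C=((8 * ((λq. 6) 2)) * (let x = (4 - 1) in (if0 x then x else -1))); E=∅; S=∅; K=[fun]⟩
[3] ⟨C=(8 * ((λq. 6) 2)); E=∅; S=∅; K=[mulR :: fun]⟩
[4] ⟨C=8; E=∅; S=∅; K=[mulR :: mulR :: fun]⟩
[5] ⟨C=((λq. 6) 2); E=∅; S=∅; K=[mulL(8) :: mulR :: fun]⟩
[6] ⟨C=(λq. 6); E=∅; S=∅; K=[arg :: mulL(8) :: mulR :: fun]⟩
[7] ⟨C=2; E=∅; S=∅; K=[fun :: mulL(8) :: mulR :: fun]⟩
[8] ⟨C=6; E={q↦0}; S={0↦2}; K=[mulL(8) :: mulR :: fun]⟩
[9] ⟨C=(let x = (4 - 1) in (if0 x then x else -1)); E=∅; S={0↦2}; K=[mulL(48) :: fun]⟩
[10] ⟨C=(4 - 1); E=∅; S={0↦2}; K=[let x :: mulL(48) :: fun]⟩
[11] ⟨C=4; E=∅; S={0↦2}; K=[subR :: let x :: mulL(48) :: fun]⟩
[12] ⟨C=1; E=∅; S={0↦2}; K=[subL(4) :: let x :: mulL(48) :: fun]⟩
[13] ⟨C=(if0 x then x else -1); E={x↦1}; S={0↦2, 1↦3}; K=[mulL(48) :: fun]⟩
[14] ⟨C=x; E={x↦1}; S={0↦2, 1↦3}; K=[if0 :: mulL(48) :: fun]⟩
[15] ⟨C=-1; E={x↦1}; S={0↦2, 1↦3}; K=[mulL(48) :: fun]⟩
[16] ⟨C=((λv. ((-4 * -2) * -4)) -2); E={x↦2}; S={0↦2, 1↦3, 2↦-48}; K=∅⟩
[17] ⟨C=(λv. ((-4 * -2) * -4)); E={x↦2}; S={0↦2, 1↦3, 2↦-48}; K=[arg]⟩
[18] ⟨C=-2; E={x↦2}; S={0↦2, 1↦3, 2↦-48}; K=[fun]⟩
[19] ⟨C=((-4 * -2) * -4); E={v↦3, x↦2}; S={0↦2, 1↦3, 2↦-48, 3↦-2}; K=∅⟩
[20] ⟨C=(-4 * -2); E={v↦3, x↦2}; S={0↦2, 1↦3, 2↦-48, 3↦-2}; K=[mulR]⟩
[21] ⟨C=-4; E={v↦3, x↦2}; S={0↦2, 1↦3, 2↦-48, 3↦-2}; K=[mulR :: mulR]⟩
[22] ⟨C=-2; E={v↦3, x↦2}; S={0↦2, 1↦3, 2↦-48, 3↦-2}; K=[mulL(-4) :: mulR]⟩
[23] ⟨C=-4; E={v↦3, x↦2}; S={0↦2, 1↦3, 2↦-48, 3↦-2}; K=[mulL(8)]⟩
→ final value -32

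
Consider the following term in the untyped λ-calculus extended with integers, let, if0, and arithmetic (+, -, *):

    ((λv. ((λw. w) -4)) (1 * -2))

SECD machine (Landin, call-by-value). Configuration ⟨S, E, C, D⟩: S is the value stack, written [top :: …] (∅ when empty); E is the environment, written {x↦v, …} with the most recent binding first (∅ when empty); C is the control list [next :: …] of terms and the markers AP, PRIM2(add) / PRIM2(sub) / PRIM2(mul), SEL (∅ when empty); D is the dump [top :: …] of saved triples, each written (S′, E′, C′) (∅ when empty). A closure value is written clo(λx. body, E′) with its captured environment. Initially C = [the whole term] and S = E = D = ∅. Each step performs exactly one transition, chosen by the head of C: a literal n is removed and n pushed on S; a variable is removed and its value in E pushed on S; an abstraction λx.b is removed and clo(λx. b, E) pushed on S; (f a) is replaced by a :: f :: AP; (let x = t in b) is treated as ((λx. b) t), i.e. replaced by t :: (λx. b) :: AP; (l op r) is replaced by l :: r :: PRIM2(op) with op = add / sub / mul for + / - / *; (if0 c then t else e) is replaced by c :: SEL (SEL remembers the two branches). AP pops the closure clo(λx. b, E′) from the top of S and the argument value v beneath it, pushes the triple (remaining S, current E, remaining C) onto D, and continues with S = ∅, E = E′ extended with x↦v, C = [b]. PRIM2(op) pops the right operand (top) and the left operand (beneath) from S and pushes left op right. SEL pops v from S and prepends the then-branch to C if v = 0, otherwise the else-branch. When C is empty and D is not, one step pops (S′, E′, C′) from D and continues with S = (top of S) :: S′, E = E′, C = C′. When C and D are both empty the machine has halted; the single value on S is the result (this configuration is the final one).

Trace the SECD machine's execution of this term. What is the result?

Answer: -4

Machine steps:
0. [S=∅ | E=∅ | C=[((λv. ((λw. w) -4)) (1 * -2))] | D=∅]
1. [S=∅ | E=∅ | C=[(1 * -2) :: (λv. ((λw. w) -4)) :: AP] | D=∅]
2. [S=∅ | E=∅ | C=[1 :: -2 :: PRIM2(mul) :: (λv. ((λw. w) -4)) :: AP] | D=∅]
3. [S=[1] | E=∅ | C=[-2 :: PRIM2(mul) :: (λv. ((λw. w) -4)) :: AP] | D=∅]
4. [S=[-2 :: 1] | E=∅ | C=[PRIM2(mul) :: (λv. ((λw. w) -4)) :: AP] | D=∅]
5. [S=[-2] | E=∅ | C=[(λv. ((λw. w) -4)) :: AP] | D=∅]
6. [S=[clo(λv. ((λw. w) -4), ∅) :: -2] | E=∅ | C=[AP] | D=∅]
7. [S=∅ | E={v↦-2} | C=[((λw. w) -4)] | D=[(∅, ∅, ∅)]]
8. [S=∅ | E={v↦-2} | C=[-4 :: (λw. w) :: AP] | D=[(∅, ∅, ∅)]]
9. [S=[-4] | E={v↦-2} | C=[(λw. w) :: AP] | D=[(∅, ∅, ∅)]]
10. [S=[clo(λw. w, {v↦-2}) :: -4] | E={v↦-2} | C=[AP] | D=[(∅, ∅, ∅)]]
11. [S=∅ | E={w↦-4, v↦-2} | C=[w] | D=[(∅, {v↦-2}, ∅) :: (∅, ∅, ∅)]]
12. [S=[-4] | E={w↦-4, v↦-2} | C=∅ | D=[(∅, {v↦-2}, ∅) :: (∅, ∅, ∅)]]
13. [S=[-4] | E={v↦-2} | C=∅ | D=[(∅, ∅, ∅)]]
14. [S=[-4] | E=∅ | C=∅ | D=∅]
→ final value -4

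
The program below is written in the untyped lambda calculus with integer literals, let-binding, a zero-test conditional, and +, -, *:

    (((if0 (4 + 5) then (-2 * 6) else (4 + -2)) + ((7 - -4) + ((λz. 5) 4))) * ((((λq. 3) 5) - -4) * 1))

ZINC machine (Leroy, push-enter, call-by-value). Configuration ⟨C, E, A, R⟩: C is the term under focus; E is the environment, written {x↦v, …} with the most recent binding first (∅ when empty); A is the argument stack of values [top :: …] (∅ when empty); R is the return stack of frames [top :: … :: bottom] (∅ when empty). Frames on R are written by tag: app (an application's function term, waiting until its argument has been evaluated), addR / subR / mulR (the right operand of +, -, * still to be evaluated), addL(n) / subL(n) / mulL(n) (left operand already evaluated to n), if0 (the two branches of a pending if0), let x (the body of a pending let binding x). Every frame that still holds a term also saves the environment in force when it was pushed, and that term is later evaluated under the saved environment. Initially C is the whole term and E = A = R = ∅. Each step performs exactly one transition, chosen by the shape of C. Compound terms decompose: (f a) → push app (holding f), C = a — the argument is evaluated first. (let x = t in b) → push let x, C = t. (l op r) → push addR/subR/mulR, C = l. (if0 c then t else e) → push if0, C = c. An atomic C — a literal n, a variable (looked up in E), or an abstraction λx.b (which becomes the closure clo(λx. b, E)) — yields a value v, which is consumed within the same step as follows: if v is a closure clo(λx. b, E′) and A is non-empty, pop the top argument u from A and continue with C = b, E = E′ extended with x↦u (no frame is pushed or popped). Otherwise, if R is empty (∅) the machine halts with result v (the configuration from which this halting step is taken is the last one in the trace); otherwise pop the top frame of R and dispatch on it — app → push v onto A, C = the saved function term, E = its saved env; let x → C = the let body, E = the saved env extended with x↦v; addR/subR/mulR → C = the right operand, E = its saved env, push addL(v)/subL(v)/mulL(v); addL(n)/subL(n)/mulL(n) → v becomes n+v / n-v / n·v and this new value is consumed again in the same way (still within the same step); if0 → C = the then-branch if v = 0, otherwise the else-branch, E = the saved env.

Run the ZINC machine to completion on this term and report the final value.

Answer: 126

Execution trace:
step 0: ⟨C=(((if0 (4 + 5) then (-2 * 6) else (4 + -2)) + ((7 - -4) + ((λz. 5) 4))) * ((((λq. 3) 5) - -4) * 1)); E=∅; A=∅; R=∅⟩
step 1: ⟨C=((if0 (4 + 5) then (-2 * 6) else (4 + -2)) + ((7 - -4) + ((λz. 5) 4))); E=∅; A=∅; R=[mulR]⟩
step 2: ⟨C=(if0 (4 + 5) then (-2 * 6) else (4 + -2)); E=∅; A=∅; R=[addR :: mulR]⟩
step 3: ⟨C=(4 + 5); E=∅; A=∅; R=[if0 :: addR :: mulR]⟩
step 4: ⟨C=4; E=∅; A=∅; R=[addR :: if0 :: addR :: mulR]⟩
step 5: ⟨C=5; E=∅; A=∅; R=[addL(4) :: if0 :: addR :: mulR]⟩
step 6: ⟨C=(4 + -2); E=∅; A=∅; R=[addR :: mulR]⟩
step 7: ⟨C=4; E=∅; A=∅; R=[addR :: addR :: mulR]⟩
step 8: ⟨C=-2; E=∅; A=∅; R=[addL(4) :: addR :: mulR]⟩
step 9: ⟨C=((7 - -4) + ((λz. 5) 4)); E=∅; A=∅; R=[addL(2) :: mulR]⟩
step 10: ⟨C=(7 - -4); E=∅; A=∅; R=[addR :: addL(2) :: mulR]⟩
step 11: ⟨C=7; E=∅; A=∅; R=[subR :: addR :: addL(2) :: mulR]⟩
step 12: ⟨C=-4; E=∅; A=∅; R=[subL(7) :: addR :: addL(2) :: mulR]⟩
step 13: ⟨C=((λz. 5) 4); E=∅; A=∅; R=[addL(11) :: addL(2) :: mulR]⟩
step 14: ⟨C=4; E=∅; A=∅; R=[app :: addL(11) :: addL(2) :: mulR]⟩
step 15: ⟨C=(λz. 5); E=∅; A=[4]; R=[addL(11) :: addL(2) :: mulR]⟩
step 16: ⟨C=5; E={z↦4}; A=∅; R=[addL(11) :: addL(2) :: mulR]⟩
step 17: ⟨C=((((λq. 3) 5) - -4) * 1); E=∅; A=∅; R=[mulL(18)]⟩
step 18: ⟨C=(((λq. 3) 5) - -4); E=∅; A=∅; R=[mulR :: mulL(18)]⟩
step 19: ⟨C=((λq. 3) 5); E=∅; A=∅; R=[subR :: mulR :: mulL(18)]⟩
step 20: ⟨C=5; E=∅; A=∅; R=[app :: subR :: mulR :: mulL(18)]⟩
step 21: ⟨C=(λq. 3); E=∅; A=[5]; R=[subR :: mulR :: mulL(18)]⟩
step 22: ⟨C=3; E={q↦5}; A=∅; R=[subR :: mulR :: mulL(18)]⟩
step 23: ⟨C=-4; E=∅; A=∅; R=[subL(3) :: mulR :: mulL(18)]⟩
step 24: ⟨C=1; E=∅; A=∅; R=[mulL(7) :: mulL(18)]⟩
→ final value 126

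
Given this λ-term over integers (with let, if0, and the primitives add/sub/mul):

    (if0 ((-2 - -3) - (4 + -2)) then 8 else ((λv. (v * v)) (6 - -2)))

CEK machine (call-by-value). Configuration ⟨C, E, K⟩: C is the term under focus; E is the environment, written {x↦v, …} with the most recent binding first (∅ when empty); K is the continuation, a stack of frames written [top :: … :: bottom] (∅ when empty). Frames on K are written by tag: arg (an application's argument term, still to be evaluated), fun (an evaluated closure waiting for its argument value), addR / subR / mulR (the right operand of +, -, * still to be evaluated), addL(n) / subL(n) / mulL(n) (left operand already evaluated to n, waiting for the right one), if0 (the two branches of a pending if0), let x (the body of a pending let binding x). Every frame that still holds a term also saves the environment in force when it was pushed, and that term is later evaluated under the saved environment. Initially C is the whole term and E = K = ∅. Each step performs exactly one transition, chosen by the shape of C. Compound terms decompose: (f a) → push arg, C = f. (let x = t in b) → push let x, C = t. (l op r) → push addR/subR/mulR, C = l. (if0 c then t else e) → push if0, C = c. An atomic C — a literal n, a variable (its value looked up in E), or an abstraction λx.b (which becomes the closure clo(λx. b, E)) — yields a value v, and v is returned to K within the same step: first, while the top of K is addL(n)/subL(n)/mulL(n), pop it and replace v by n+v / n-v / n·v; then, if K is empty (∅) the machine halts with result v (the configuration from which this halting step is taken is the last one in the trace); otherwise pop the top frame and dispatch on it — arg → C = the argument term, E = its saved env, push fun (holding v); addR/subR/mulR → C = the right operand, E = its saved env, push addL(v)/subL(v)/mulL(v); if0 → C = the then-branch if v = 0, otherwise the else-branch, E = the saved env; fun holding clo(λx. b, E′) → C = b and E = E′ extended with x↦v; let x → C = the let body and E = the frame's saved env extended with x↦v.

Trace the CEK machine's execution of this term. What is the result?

Answer: 64

Execution trace:
t=0: [C=(if0 ((-2 - -3) - (4 + -2)) then 8 else ((λv. (v * v)) (6 - -2))) | E=∅ | K=∅]
t=1: [C=((-2 - -3) - (4 + -2)) | E=∅ | K=[if0]]
t=2: [C=(-2 - -3) | E=∅ | K=[subR :: if0]]
t=3: [C=-2 | E=∅ | K=[subR :: subR :: if0]]
t=4: [C=-3 | E=∅ | K=[subL(-2) :: subR :: if0]]
t=5: [C=(4 + -2) | E=∅ | K=[subL(1) :: if0]]
t=6: [C=4 | E=∅ | K=[addR :: subL(1) :: if0]]
t=7: [C=-2 | E=∅ | K=[addL(4) :: subL(1) :: if0]]
t=8: [C=((λv. (v * v)) (6 - -2)) | E=∅ | K=∅]
t=9: [C=(λv. (v * v)) | E=∅ | K=[arg]]
t=10: [C=(6 - -2) | E=∅ | K=[fun]]
t=11: [C=6 | E=∅ | K=[subR :: fun]]
t=12: [C=-2 | E=∅ | K=[subL(6) :: fun]]
t=13: [C=(v * v) | E={v↦8} | K=∅]
t=14: [C=v | E={v↦8} | K=[mulR]]
t=15: [C=v | E={v↦8} | K=[mulL(8)]]
→ final value 64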